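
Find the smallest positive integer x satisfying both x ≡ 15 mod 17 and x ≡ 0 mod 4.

32

Since 4·13 ≡ 1 (mod 17), take x = 0 + 4·((15−0)·13 mod 17) = 0 + 4·8 = 32.
Check: 32 mod 17 = 15, 32 mod 4 = 0.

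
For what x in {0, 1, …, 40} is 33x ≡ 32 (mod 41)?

37

The inverse of 33 mod 41 is 5 (since 33·5 = 165 ≡ 1).
Multiplying both sides by 5: x ≡ 5·32 = 160 ≡ 37 (mod 41).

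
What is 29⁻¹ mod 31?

15

31 = 1·29 + 2
29 = 14·2 + 1
2 = 2·1 + 0
Back-substituting gives 29·15 ≡ 1 (mod 31).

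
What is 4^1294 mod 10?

The units digit of 4^n cycles with period 2: 4, 6, …
1294 mod 2 = 0, so the last digit matches 4^2 = 6.

6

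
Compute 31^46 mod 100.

Successive squares of 31 mod 100: 31^1≡31, 31^2≡61, 31^4≡21, 31^8≡41, 31^16≡81, 31^32≡61.
46 = 2 + 4 + 8 + 32, so 31^46 ≡ 61·21·41·61 ≡ 81 (mod 100).

81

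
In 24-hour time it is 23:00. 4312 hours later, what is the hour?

15

4312 = 179·24 + 16, so 4312 mod 24 = 16.
(23 + 16) mod 24 = 15.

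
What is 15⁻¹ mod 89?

15·6 = 90 = 1·89 + 1, so 15⁻¹ ≡ 6 (mod 89).

6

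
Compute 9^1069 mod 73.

By repeated squaring mod 73: 9^1≡9, 9^2≡8, 9^4≡64, 9^8≡8, 9^16≡64, 9^32≡8, 9^64≡64, 9^128≡8, 9^256≡64, 9^512≡8, 9^1024≡64.
1069 = 1 + 4 + 8 + 32 + 1024, so 9^1069 ≡ 9·64·8·8·64 ≡ 9 (mod 73).

9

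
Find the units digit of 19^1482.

1

Last digits of 9^n: 9, 1 (period 2).
1482 mod 2 = 0, so the last digit matches 9^2 = 1.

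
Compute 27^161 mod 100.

27

Successive squares of 27 mod 100: 27^1≡27, 27^2≡29, 27^4≡41, 27^8≡81, 27^16≡61, 27^32≡21, 27^64≡41, 27^128≡81.
161 = 1 + 32 + 128, so 27^161 ≡ 27·21·81 ≡ 27 (mod 100).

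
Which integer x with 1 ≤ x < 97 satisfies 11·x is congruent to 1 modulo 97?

11·53 = 583 = 6·97 + 1, so 11⁻¹ ≡ 53 (mod 97).

53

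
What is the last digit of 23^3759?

Last digits of 3^n: 3, 9, 7, 1 (period 4).
3759 leaves remainder 3 on division by 4, so 23^3759 ends in 7.

7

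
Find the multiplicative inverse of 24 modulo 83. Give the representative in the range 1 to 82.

45

24·45 = 1080 = 13·83 + 1, so 24⁻¹ ≡ 45 (mod 83).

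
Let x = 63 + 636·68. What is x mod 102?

636·68 = 43248.
43248 = 424·102 + 0, so 43248 mod 102 = 0.
(63 + 0) mod 102 = 63.

63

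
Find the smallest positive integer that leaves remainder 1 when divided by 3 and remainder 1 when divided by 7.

x ≡ 1 (mod 3) gives x ∈ {1}.
The first of these with x mod 7 = 1 is 1.

1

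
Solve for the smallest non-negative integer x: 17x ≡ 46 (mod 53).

37

The inverse of 17 mod 53 is 25 (since 17·25 = 425 ≡ 1).
So x ≡ 25·46 = 1150 ≡ 37 (mod 53).
Check: 17·37 = 629 = 11·53 + 46.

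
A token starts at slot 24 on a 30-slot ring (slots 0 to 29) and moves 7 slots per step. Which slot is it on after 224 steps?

2

224·7 = 1568.
1568 − 52·30 = 8, so 1568 ≡ 8 (mod 30).
(24 + 8) mod 30 = 2.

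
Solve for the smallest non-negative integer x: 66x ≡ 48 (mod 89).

The inverse of 66 mod 89 is 58 (since 66·58 = 3828 ≡ 1).
So x ≡ 58·48 = 2784 ≡ 25 (mod 89).
Check: 66·25 = 1650 = 18·89 + 48.

25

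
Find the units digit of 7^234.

9

The units digit of 7^n cycles with period 4: 7, 9, 3, 1, …
234 mod 4 = 2, so the last digit matches 7^2 = 9.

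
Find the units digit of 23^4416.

1

The units digit of 23^n cycles with period 4: 3, 9, 7, 1, …
4416 mod 4 = 0, so the last digit matches 3^4 = 1.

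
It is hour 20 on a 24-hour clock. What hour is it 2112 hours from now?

20

2112 mod 24 = 0 (since 88·24 = 2112).
(20 + 0) mod 24 = 20.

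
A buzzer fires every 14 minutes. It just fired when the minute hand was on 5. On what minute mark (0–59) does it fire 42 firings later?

53

42·14 = 588.
Dividing 588 by 60 gives quotient 9 and remainder 48.
(5 + 48) mod 60 = 53.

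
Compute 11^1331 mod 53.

37

By repeated squaring mod 53: 11^1≡11, 11^2≡15, 11^4≡13, 11^8≡10, 11^16≡47, 11^32≡36, 11^64≡24, 11^128≡46, 11^256≡49, 11^512≡16, 11^1024≡44.
Since 1331 = 1 + 2 + 16 + 32 + 256 + 1024 in binary, 11^1331 ≡ 11·15·47·36·49·44 ≡ 37 (mod 53).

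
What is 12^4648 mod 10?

The units digit of 12^n cycles with period 4: 2, 4, 8, 6, …
4648 leaves remainder 0 on division by 4, so 12^4648 ends in 6.

6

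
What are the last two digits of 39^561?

39

By repeated squaring mod 100: 39^1≡39, 39^2≡21, 39^4≡41, 39^8≡81, 39^16≡61, 39^32≡21, 39^64≡41, 39^128≡81, 39^256≡61, 39^512≡21.
561 = 1 + 16 + 32 + 512, so 39^561 ≡ 39·61·21·21 ≡ 39 (mod 100).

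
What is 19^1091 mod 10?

9

The units digit of 19^n cycles with period 2: 9, 1, …
1091 leaves remainder 1 on division by 2, so 19^1091 ends in 9.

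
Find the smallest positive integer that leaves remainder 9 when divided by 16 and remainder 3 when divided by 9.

57

x ≡ 3 (mod 9) gives x ∈ {3, 12, 21, 30, 39, 48, 57}.
The first of these with x mod 16 = 9 is 57.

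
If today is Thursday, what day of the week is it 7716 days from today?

Saturday

7716 mod 7 = 2 (since 1102·7 = 7714).
Thursday + 2 days → Saturday.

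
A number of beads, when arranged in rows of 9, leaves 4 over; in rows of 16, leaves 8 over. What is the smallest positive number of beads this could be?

40

Since 16·4 ≡ 1 (mod 9), take x = 8 + 16·((4−8)·4 mod 9) = 8 + 16·2 = 40.
Check: 40 mod 9 = 4, 40 mod 16 = 8.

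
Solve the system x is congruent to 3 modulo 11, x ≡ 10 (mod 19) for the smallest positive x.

x ≡ 3 (mod 11) gives x ∈ {3, 14, 25, 36, 47, 58, 69, 80, …}.
The first of these with x mod 19 = 10 is 124.

124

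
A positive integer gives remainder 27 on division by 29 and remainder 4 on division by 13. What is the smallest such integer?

Since 13·9 ≡ 1 (mod 29), take x = 4 + 13·((27−4)·9 mod 29) = 4 + 13·4 = 56.
Check: 56 mod 29 = 27, 56 mod 13 = 4.

56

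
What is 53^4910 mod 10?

Last digits of 3^n: 3, 9, 7, 1 (period 4).
4910 leaves remainder 2 on division by 4, so 53^4910 ends in 9.

9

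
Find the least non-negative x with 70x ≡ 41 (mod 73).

The inverse of 70 mod 73 is 24 (since 70·24 = 1680 ≡ 1).
So x ≡ 24·41 = 984 ≡ 35 (mod 73).

35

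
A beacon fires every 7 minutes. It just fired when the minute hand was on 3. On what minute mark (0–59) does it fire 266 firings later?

5

266·7 = 1862.
1862 − 31·60 = 2, so 1862 ≡ 2 (mod 60).
(3 + 2) mod 60 = 5.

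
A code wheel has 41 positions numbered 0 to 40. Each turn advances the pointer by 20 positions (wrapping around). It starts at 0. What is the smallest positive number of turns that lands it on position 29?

20⁻¹ ≡ 39 (mod 41) because 20·39 = 780 = 19·41 + 1.
So x ≡ 39·29 = 1131 ≡ 24 (mod 41).

24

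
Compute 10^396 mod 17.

13

By repeated squaring mod 17: 10^1≡10, 10^2≡15, 10^4≡4, 10^8≡16, 10^16≡1, 10^32≡1, 10^64≡1, 10^128≡1, 10^256≡1.
Since 396 = 4 + 8 + 128 + 256 in binary, 10^396 ≡ 4·16·1·1 ≡ 13 (mod 17).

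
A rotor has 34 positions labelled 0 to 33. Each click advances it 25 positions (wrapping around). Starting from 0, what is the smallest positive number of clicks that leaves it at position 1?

25·15 = 375 = 11·34 + 1, so 25⁻¹ ≡ 15 (mod 34).

15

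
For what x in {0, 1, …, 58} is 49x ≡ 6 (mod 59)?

The inverse of 49 mod 59 is 53 (since 49·53 = 2597 ≡ 1).
So x ≡ 53·6 = 318 ≡ 23 (mod 59).
Check: 49·23 = 1127 = 19·59 + 6.

23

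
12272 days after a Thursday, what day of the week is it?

Dividing 12272 by 7 gives quotient 1753 and remainder 1.
Thursday + 1 day → Friday.

Friday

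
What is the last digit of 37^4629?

7

Last digits of 7^n: 7, 9, 3, 1 (period 4).
4629 mod 4 = 1, so the last digit matches 7^1 = 7.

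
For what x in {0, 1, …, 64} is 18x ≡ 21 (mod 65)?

12

18⁻¹ ≡ 47 (mod 65) because 18·47 = 846 = 13·65 + 1.
Multiplying both sides by 47: x ≡ 47·21 = 987 ≡ 12 (mod 65).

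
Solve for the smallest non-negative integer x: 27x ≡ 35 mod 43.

22

The inverse of 27 mod 43 is 8 (since 27·8 = 216 ≡ 1).
So x ≡ 8·35 = 280 ≡ 22 (mod 43).
Check: 27·22 = 594 = 13·43 + 35.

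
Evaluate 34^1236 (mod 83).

33

By repeated squaring mod 83: 34^1≡34, 34^2≡77, 34^4≡36, 34^8≡51, 34^16≡28, 34^32≡37, 34^64≡41, 34^128≡21, 34^256≡26, 34^512≡12, 34^1024≡61.
Since 1236 = 4 + 16 + 64 + 128 + 1024 in binary, 34^1236 ≡ 36·28·41·21·61 ≡ 33 (mod 83).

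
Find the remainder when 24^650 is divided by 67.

By repeated squaring mod 67: 24^1≡24, 24^2≡40, 24^4≡59, 24^8≡64, 24^16≡9, 24^32≡14, 24^64≡62, 24^128≡25, 24^256≡22, 24^512≡15.
Since 650 = 2 + 8 + 128 + 512 in binary, 24^650 ≡ 40·64·25·15 ≡ 24 (mod 67).

24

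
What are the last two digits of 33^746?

69

Successive squares of 33 mod 100: 33^1≡33, 33^2≡89, 33^4≡21, 33^8≡41, 33^16≡81, 33^32≡61, 33^64≡21, 33^128≡41, 33^256≡81, 33^512≡61.
Since 746 = 2 + 8 + 32 + 64 + 128 + 512 in binary, 33^746 ≡ 89·41·61·21·41·61 ≡ 69 (mod 100).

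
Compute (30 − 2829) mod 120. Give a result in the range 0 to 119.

2829 mod 120 = 69 (since 23·120 = 2760).
(30 − 69) mod 120 = 81.

81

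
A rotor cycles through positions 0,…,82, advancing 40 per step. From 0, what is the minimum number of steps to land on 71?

8

40⁻¹ ≡ 27 (mod 83) because 40·27 = 1080 = 13·83 + 1.
Multiplying both sides by 27: x ≡ 27·71 = 1917 ≡ 8 (mod 83).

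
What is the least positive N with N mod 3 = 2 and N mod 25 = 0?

50

x ≡ 2 (mod 3) gives x ∈ {2, 5, 8, 11, 14, 17, 20, 23, …}.
The first of these with x mod 25 = 0 is 50.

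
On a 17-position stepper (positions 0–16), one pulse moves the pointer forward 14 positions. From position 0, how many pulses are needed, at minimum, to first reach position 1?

17 = 1·14 + 3
14 = 4·3 + 2
3 = 1·2 + 1
2 = 2·1 + 0
Back-substituting gives 14·11 ≡ 1 (mod 17).

11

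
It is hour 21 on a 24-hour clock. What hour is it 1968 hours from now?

21

1968 mod 24 = 0 (since 82·24 = 1968).
(21 + 0) mod 24 = 21.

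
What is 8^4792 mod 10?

6

The units digit of 8^n cycles with period 4: 8, 4, 2, 6, …
4792 leaves remainder 0 on division by 4, so 8^4792 ends in 6.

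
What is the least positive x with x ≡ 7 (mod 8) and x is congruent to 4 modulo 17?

Since 17·1 ≡ 1 (mod 8), take x = 4 + 17·((7−4)·1 mod 8) = 4 + 17·3 = 55.
Check: 55 mod 8 = 7, 55 mod 17 = 4.

55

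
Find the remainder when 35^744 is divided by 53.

Square-and-reduce mod 53: 35^1≡35, 35^2≡6, 35^4≡36, 35^8≡24, 35^16≡46, 35^32≡49, 35^64≡16, 35^128≡44, 35^256≡28, 35^512≡42.
744 = 8 + 32 + 64 + 128 + 512, so 35^744 ≡ 24·49·16·44·42 ≡ 46 (mod 53).

46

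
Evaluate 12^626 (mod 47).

By repeated squaring mod 47: 12^1≡12, 12^2≡3, 12^4≡9, 12^8≡34, 12^16≡28, 12^32≡32, 12^64≡37, 12^128≡6, 12^256≡36, 12^512≡27.
Since 626 = 2 + 16 + 32 + 64 + 512 in binary, 12^626 ≡ 3·28·32·37·27 ≡ 14 (mod 47).

14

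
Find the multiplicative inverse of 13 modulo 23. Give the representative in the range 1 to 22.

16

13·16 = 208 = 9·23 + 1, so 13⁻¹ ≡ 16 (mod 23).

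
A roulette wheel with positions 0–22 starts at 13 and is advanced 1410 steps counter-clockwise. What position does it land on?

1410 mod 23 = 7 (since 61·23 = 1403).
(13 − 7) mod 23 = 6.

6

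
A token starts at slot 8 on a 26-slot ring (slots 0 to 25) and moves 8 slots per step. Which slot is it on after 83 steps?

22

83·8 = 664.
Dividing 664 by 26 gives quotient 25 and remainder 14.
(8 + 14) mod 26 = 22.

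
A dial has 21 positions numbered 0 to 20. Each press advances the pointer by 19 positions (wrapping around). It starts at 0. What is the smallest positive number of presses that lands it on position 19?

1

The inverse of 19 mod 21 is 10 (since 19·10 = 190 ≡ 1).
Multiplying both sides by 10: x ≡ 10·19 = 190 ≡ 1 (mod 21).
Check: 19·1 = 19 = 0·21 + 19.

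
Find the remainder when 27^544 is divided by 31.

Square-and-reduce mod 31: 27^1≡27, 27^2≡16, 27^4≡8, 27^8≡2, 27^16≡4, 27^32≡16, 27^64≡8, 27^128≡2, 27^256≡4, 27^512≡16.
544 = 32 + 512, so 27^544 ≡ 16·16 ≡ 8 (mod 31).

8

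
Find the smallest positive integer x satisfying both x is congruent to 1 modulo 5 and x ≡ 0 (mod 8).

16

x ≡ 1 (mod 5) gives x ∈ {1, 6, 11, 16}.
The first of these with x mod 8 = 0 is 16.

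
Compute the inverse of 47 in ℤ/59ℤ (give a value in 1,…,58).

47·54 = 2538 = 43·59 + 1, so 47⁻¹ ≡ 54 (mod 59).

54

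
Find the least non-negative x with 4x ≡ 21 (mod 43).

4⁻¹ ≡ 11 (mod 43) because 4·11 = 44 = 1·43 + 1.
So x ≡ 11·21 = 231 ≡ 16 (mod 43).

16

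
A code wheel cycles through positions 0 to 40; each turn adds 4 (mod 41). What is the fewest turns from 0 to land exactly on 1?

41 = 10·4 + 1
4 = 4·1 + 0
Back-substituting gives 4·31 ≡ 1 (mod 41).

31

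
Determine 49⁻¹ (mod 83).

61

83 = 1·49 + 34
49 = 1·34 + 15
34 = 2·15 + 4
15 = 3·4 + 3
4 = 1·3 + 1
3 = 3·1 + 0
Back-substituting gives 49·61 ≡ 1 (mod 83).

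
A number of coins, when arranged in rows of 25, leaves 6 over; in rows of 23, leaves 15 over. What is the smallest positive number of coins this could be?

406

Since 23·12 ≡ 1 (mod 25), take x = 15 + 23·((6−15)·12 mod 25) = 15 + 23·17 = 406.
Check: 406 mod 25 = 6, 406 mod 23 = 15.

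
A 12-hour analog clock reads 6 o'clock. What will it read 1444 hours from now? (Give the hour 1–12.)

1444 − 120·12 = 4, so 1444 ≡ 4 (mod 12).
6 + 4 → 10 on a 12-hour dial.

10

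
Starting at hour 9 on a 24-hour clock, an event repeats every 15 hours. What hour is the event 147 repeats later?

6

147·15 = 2205.
2205 = 91·24 + 21, so 2205 mod 24 = 21.
(9 + 21) mod 24 = 6.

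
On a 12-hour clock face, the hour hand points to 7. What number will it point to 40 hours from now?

11

40 − 3·12 = 4, so 40 ≡ 4 (mod 12).
7 + 4 → 11 on a 12-hour dial.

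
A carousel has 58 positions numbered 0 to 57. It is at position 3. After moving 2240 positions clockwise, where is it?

39

2240 − 38·58 = 36, so 2240 ≡ 36 (mod 58).
(3 + 36) mod 58 = 39.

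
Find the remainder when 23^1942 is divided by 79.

By repeated squaring mod 79: 23^1≡23, 23^2≡55, 23^4≡23, 23^8≡55, 23^16≡23, 23^32≡55, 23^64≡23, 23^128≡55, 23^256≡23, 23^512≡55, 23^1024≡23.
Since 1942 = 2 + 4 + 16 + 128 + 256 + 512 + 1024 in binary, 23^1942 ≡ 55·23·23·55·23·55·23 ≡ 23 (mod 79).

23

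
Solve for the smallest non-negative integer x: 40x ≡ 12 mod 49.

The inverse of 40 mod 49 is 38 (since 40·38 = 1520 ≡ 1).
So x ≡ 38·12 = 456 ≡ 15 (mod 49).

15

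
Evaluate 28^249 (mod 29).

28

Square-and-reduce mod 29: 28^1≡28, 28^2≡1, 28^4≡1, 28^8≡1, 28^16≡1, 28^32≡1, 28^64≡1, 28^128≡1.
Since 249 = 1 + 8 + 16 + 32 + 64 + 128 in binary, 28^249 ≡ 28·1·1·1·1·1 ≡ 28 (mod 29).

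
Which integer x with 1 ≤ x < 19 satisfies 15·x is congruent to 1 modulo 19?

15·14 = 210 = 11·19 + 1, so 15⁻¹ ≡ 14 (mod 19).

14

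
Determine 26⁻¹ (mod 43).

5

43 = 1·26 + 17
26 = 1·17 + 9
17 = 1·9 + 8
9 = 1·8 + 1
8 = 8·1 + 0
Back-substituting gives 26·5 ≡ 1 (mod 43).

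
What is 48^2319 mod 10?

2

The units digit of 48^n cycles with period 4: 8, 4, 2, 6, …
2319 leaves remainder 3 on division by 4, so 48^2319 ends in 2.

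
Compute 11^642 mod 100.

Square-and-reduce mod 100: 11^1≡11, 11^2≡21, 11^4≡41, 11^8≡81, 11^16≡61, 11^32≡21, 11^64≡41, 11^128≡81, 11^256≡61, 11^512≡21.
Since 642 = 2 + 128 + 512 in binary, 11^642 ≡ 21·81·21 ≡ 21 (mod 100).

21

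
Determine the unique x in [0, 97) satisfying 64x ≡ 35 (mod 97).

93

64⁻¹ ≡ 47 (mod 97) because 64·47 = 3008 = 31·97 + 1.
Multiplying both sides by 47: x ≡ 47·35 = 1645 ≡ 93 (mod 97).
Check: 64·93 = 5952 = 61·97 + 35.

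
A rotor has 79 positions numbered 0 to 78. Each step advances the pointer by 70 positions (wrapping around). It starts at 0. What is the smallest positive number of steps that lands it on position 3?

70⁻¹ ≡ 35 (mod 79) because 70·35 = 2450 = 31·79 + 1.
Multiplying both sides by 35: x ≡ 35·3 = 105 ≡ 26 (mod 79).

26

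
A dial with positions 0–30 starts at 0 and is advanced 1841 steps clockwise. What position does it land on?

12

1841 − 59·31 = 12, so 1841 ≡ 12 (mod 31).
(0 + 12) mod 31 = 12.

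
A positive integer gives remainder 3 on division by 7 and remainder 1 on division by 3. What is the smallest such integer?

10

x ≡ 1 (mod 3) gives x ∈ {1, 4, 7, 10}.
The first of these with x mod 7 = 3 is 10.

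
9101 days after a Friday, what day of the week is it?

Saturday

9101 mod 7 = 1 (since 1300·7 = 9100).
Friday + 1 day → Saturday.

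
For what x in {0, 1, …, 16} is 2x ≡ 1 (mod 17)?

2⁻¹ ≡ 9 (mod 17) because 2·9 = 18 = 1·17 + 1.
Multiplying both sides by 9: x ≡ 9·1 = 9 ≡ 9 (mod 17).

9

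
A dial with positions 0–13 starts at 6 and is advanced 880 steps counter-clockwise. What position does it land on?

8

880 = 62·14 + 12, so 880 mod 14 = 12.
(6 − 12) mod 14 = 8.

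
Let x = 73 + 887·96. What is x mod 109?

887·96 = 85152.
Dividing 85152 by 109 gives quotient 781 and remainder 23.
(73 + 23) mod 109 = 96.

96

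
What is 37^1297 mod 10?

7

The units digit of 37^n cycles with period 4: 7, 9, 3, 1, …
1297 leaves remainder 1 on division by 4, so 37^1297 ends in 7.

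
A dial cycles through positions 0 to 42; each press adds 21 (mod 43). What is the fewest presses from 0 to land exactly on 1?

41

21·41 = 861 = 20·43 + 1, so 21⁻¹ ≡ 41 (mod 43).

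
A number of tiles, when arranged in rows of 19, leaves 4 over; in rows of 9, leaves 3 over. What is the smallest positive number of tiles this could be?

Since 9·17 ≡ 1 (mod 19), take x = 3 + 9·((4−3)·17 mod 19) = 3 + 9·17 = 156.
Check: 156 mod 19 = 4, 156 mod 9 = 3.

156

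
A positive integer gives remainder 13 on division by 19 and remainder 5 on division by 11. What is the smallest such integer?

x ≡ 5 (mod 11) gives x ∈ {5, 16, 27, 38, 49, 60, 71, 82, …}.
The first of these with x mod 19 = 13 is 203.

203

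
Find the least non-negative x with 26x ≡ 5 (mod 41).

27

The inverse of 26 mod 41 is 30 (since 26·30 = 780 ≡ 1).
Multiplying both sides by 30: x ≡ 30·5 = 150 ≡ 27 (mod 41).
Check: 26·27 = 702 = 17·41 + 5.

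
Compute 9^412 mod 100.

Square-and-reduce mod 100: 9^1≡9, 9^2≡81, 9^4≡61, 9^8≡21, 9^16≡41, 9^32≡81, 9^64≡61, 9^128≡21, 9^256≡41.
Since 412 = 4 + 8 + 16 + 128 + 256 in binary, 9^412 ≡ 61·21·41·21·41 ≡ 81 (mod 100).

81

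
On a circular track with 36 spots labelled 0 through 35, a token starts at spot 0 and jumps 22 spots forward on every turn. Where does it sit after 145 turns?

145·22 = 3190.
3190 − 88·36 = 22, so 3190 ≡ 22 (mod 36).
(0 + 22) mod 36 = 22.

22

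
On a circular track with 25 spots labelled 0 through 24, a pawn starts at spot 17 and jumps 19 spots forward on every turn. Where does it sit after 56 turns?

56·19 = 1064.
1064 = 42·25 + 14, so 1064 mod 25 = 14.
(17 + 14) mod 25 = 6.

6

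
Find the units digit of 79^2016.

Powers of 9 mod 10 repeat with period 2: 9, 1.
2016 leaves remainder 0 on division by 2, so 79^2016 ends in 1.

1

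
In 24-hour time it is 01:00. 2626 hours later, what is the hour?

Dividing 2626 by 24 gives quotient 109 and remainder 10.
(1 + 10) mod 24 = 11.

11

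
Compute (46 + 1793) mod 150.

39

1793 mod 150 = 143 (since 11·150 = 1650).
(46 + 143) mod 150 = 39.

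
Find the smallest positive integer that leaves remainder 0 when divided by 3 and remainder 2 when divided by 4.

6

Since 4·1 ≡ 1 (mod 3), take x = 2 + 4·((0−2)·1 mod 3) = 2 + 4·1 = 6.
Check: 6 mod 3 = 0, 6 mod 4 = 2.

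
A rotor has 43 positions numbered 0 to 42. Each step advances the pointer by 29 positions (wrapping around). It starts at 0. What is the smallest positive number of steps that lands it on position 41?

37

29⁻¹ ≡ 3 (mod 43) because 29·3 = 87 = 2·43 + 1.
Multiplying both sides by 3: x ≡ 3·41 = 123 ≡ 37 (mod 43).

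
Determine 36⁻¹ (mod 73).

36·71 = 2556 = 35·73 + 1, so 36⁻¹ ≡ 71 (mod 73).

71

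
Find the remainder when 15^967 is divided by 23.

20

By repeated squaring mod 23: 15^1≡15, 15^2≡18, 15^4≡2, 15^8≡4, 15^16≡16, 15^32≡3, 15^64≡9, 15^128≡12, 15^256≡6, 15^512≡13.
Since 967 = 1 + 2 + 4 + 64 + 128 + 256 + 512 in binary, 15^967 ≡ 15·18·2·9·12·6·13 ≡ 20 (mod 23).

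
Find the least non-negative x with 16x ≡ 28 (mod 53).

16⁻¹ ≡ 10 (mod 53) because 16·10 = 160 = 3·53 + 1.
Multiplying both sides by 10: x ≡ 10·28 = 280 ≡ 15 (mod 53).

15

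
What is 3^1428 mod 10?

Powers of 3 mod 10 repeat with period 4: 3, 9, 7, 1.
1428 leaves remainder 0 on division by 4, so 3^1428 ends in 1.

1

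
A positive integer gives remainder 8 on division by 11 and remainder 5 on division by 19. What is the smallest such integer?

195

x ≡ 8 (mod 11) gives x ∈ {8, 19, 30, 41, 52, 63, 74, 85, …}.
The first of these with x mod 19 = 5 is 195.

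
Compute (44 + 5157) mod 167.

5157 − 30·167 = 147, so 5157 ≡ 147 (mod 167).
(44 + 147) mod 167 = 24.

24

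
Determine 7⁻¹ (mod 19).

11

19 = 2·7 + 5
7 = 1·5 + 2
5 = 2·2 + 1
2 = 2·1 + 0
Back-substituting gives 7·11 ≡ 1 (mod 19).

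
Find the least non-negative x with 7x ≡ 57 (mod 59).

The inverse of 7 mod 59 is 17 (since 7·17 = 119 ≡ 1).
So x ≡ 17·57 = 969 ≡ 25 (mod 59).

25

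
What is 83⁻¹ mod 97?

90

97 = 1·83 + 14
83 = 5·14 + 13
14 = 1·13 + 1
13 = 13·1 + 0
Back-substituting gives 83·90 ≡ 1 (mod 97).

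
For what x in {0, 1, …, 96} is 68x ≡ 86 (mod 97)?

68⁻¹ ≡ 10 (mod 97) because 68·10 = 680 = 7·97 + 1.
Multiplying both sides by 10: x ≡ 10·86 = 860 ≡ 84 (mod 97).
Check: 68·84 = 5712 = 58·97 + 86.

84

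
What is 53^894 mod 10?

9

The units digit of 53^n cycles with period 4: 3, 9, 7, 1, …
894 mod 4 = 2, so the last digit matches 3^2 = 9.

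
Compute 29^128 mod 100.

By repeated squaring mod 100: 29^1≡29, 29^2≡41, 29^4≡81, 29^8≡61, 29^16≡21, 29^32≡41, 29^64≡81, 29^128≡61.
128 = 128, so 29^128 ≡ 61 ≡ 61 (mod 100).

61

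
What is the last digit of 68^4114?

4

Last digits of 8^n: 8, 4, 2, 6 (period 4).
4114 leaves remainder 2 on division by 4, so 68^4114 ends in 4.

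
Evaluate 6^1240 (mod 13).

Square-and-reduce mod 13: 6^1≡6, 6^2≡10, 6^4≡9, 6^8≡3, 6^16≡9, 6^32≡3, 6^64≡9, 6^128≡3, 6^256≡9, 6^512≡3, 6^1024≡9.
1240 = 8 + 16 + 64 + 128 + 1024, so 6^1240 ≡ 3·9·9·3·9 ≡ 9 (mod 13).

9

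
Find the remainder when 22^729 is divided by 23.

22

By repeated squaring mod 23: 22^1≡22, 22^2≡1, 22^4≡1, 22^8≡1, 22^16≡1, 22^32≡1, 22^64≡1, 22^128≡1, 22^256≡1, 22^512≡1.
729 = 1 + 8 + 16 + 64 + 128 + 512, so 22^729 ≡ 22·1·1·1·1·1 ≡ 22 (mod 23).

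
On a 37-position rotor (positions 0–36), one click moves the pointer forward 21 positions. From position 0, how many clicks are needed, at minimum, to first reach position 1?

21·30 = 630 = 17·37 + 1, so 21⁻¹ ≡ 30 (mod 37).

30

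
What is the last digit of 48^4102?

4

The units digit of 48^n cycles with period 4: 8, 4, 2, 6, …
4102 leaves remainder 2 on division by 4, so 48^4102 ends in 4.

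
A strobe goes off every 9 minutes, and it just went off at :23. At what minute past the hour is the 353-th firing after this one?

20

353·9 = 3177.
Dividing 3177 by 60 gives quotient 52 and remainder 57.
(23 + 57) mod 60 = 20.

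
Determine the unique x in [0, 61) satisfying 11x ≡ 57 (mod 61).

The inverse of 11 mod 61 is 50 (since 11·50 = 550 ≡ 1).
Multiplying both sides by 50: x ≡ 50·57 = 2850 ≡ 44 (mod 61).
Check: 11·44 = 484 = 7·61 + 57.

44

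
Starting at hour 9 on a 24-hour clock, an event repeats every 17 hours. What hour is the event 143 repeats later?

16

143·17 = 2431.
2431 = 101·24 + 7, so 2431 mod 24 = 7.
(9 + 7) mod 24 = 16.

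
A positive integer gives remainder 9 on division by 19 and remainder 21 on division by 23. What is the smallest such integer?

389

x ≡ 9 (mod 19) gives x ∈ {9, 28, 47, 66, 85, 104, 123, 142, …}.
The first of these with x mod 23 = 21 is 389.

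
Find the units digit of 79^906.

Powers of 9 mod 10 repeat with period 2: 9, 1.
906 mod 2 = 0, so the last digit matches 9^2 = 1.

1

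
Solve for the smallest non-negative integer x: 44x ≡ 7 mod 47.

29

44⁻¹ ≡ 31 (mod 47) because 44·31 = 1364 = 29·47 + 1.
So x ≡ 31·7 = 217 ≡ 29 (mod 47).
Check: 44·29 = 1276 = 27·47 + 7.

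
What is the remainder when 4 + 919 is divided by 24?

919 mod 24 = 7 (since 38·24 = 912).
(4 + 7) mod 24 = 11.

11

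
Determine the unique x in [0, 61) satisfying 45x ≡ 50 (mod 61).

35

45⁻¹ ≡ 19 (mod 61) because 45·19 = 855 = 14·61 + 1.
So x ≡ 19·50 = 950 ≡ 35 (mod 61).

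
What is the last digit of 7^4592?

1

Powers of 7 mod 10 repeat with period 4: 7, 9, 3, 1.
4592 mod 4 = 0, so the last digit matches 7^4 = 1.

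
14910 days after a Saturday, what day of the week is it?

Saturday

14910 = 2130·7 + 0, so 14910 mod 7 = 0.
Saturday + 0 days → Saturday.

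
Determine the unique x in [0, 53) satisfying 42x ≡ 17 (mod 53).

37

The inverse of 42 mod 53 is 24 (since 42·24 = 1008 ≡ 1).
So x ≡ 24·17 = 408 ≡ 37 (mod 53).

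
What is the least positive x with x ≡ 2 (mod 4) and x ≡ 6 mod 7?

6

Since 7·3 ≡ 1 (mod 4), take x = 6 + 7·((2−6)·3 mod 4) = 6 + 7·0 = 6.
Check: 6 mod 4 = 2, 6 mod 7 = 6.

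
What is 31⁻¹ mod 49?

31·19 = 589 = 12·49 + 1, so 31⁻¹ ≡ 19 (mod 49).

19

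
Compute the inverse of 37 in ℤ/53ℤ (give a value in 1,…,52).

43

53 = 1·37 + 16
37 = 2·16 + 5
16 = 3·5 + 1
5 = 5·1 + 0
Back-substituting gives 37·43 ≡ 1 (mod 53).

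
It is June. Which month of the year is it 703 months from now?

703 − 58·12 = 7, so 703 ≡ 7 (mod 12).
June + 7 months → January.

January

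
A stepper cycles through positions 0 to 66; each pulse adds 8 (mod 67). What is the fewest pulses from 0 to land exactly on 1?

42

8·42 = 336 = 5·67 + 1, so 8⁻¹ ≡ 42 (mod 67).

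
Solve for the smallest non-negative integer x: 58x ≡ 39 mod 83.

58⁻¹ ≡ 73 (mod 83) because 58·73 = 4234 = 51·83 + 1.
So x ≡ 73·39 = 2847 ≡ 25 (mod 83).

25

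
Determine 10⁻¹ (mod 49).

5

49 = 4·10 + 9
10 = 1·9 + 1
9 = 9·1 + 0
Back-substituting gives 10·5 ≡ 1 (mod 49).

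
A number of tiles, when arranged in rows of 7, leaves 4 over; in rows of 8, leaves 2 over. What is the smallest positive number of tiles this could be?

Since 8·1 ≡ 1 (mod 7), take x = 2 + 8·((4−2)·1 mod 7) = 2 + 8·2 = 18.
Check: 18 mod 7 = 4, 18 mod 8 = 2.

18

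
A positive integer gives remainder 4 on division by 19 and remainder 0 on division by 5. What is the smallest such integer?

80

x ≡ 0 (mod 5) gives x ∈ {0, 5, 10, 15, 20, 25, 30, 35, …}.
The first of these with x mod 19 = 4 is 80.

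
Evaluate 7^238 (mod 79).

31

By repeated squaring mod 79: 7^1≡7, 7^2≡49, 7^4≡31, 7^8≡13, 7^16≡11, 7^32≡42, 7^64≡26, 7^128≡44.
238 = 2 + 4 + 8 + 32 + 64 + 128, so 7^238 ≡ 49·31·13·42·26·44 ≡ 31 (mod 79).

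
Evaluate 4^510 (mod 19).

Square-and-reduce mod 19: 4^1≡4, 4^2≡16, 4^4≡9, 4^8≡5, 4^16≡6, 4^32≡17, 4^64≡4, 4^128≡16, 4^256≡9.
Since 510 = 2 + 4 + 8 + 16 + 32 + 64 + 128 + 256 in binary, 4^510 ≡ 16·9·5·6·17·4·16·9 ≡ 11 (mod 19).

11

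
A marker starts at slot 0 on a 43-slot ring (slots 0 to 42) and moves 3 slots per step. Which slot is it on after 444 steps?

444·3 = 1332.
1332 = 30·43 + 42, so 1332 mod 43 = 42.
(0 + 42) mod 43 = 42.

42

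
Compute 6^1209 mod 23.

Successive squares of 6 mod 23: 6^1≡6, 6^2≡13, 6^4≡8, 6^8≡18, 6^16≡2, 6^32≡4, 6^64≡16, 6^128≡3, 6^256≡9, 6^512≡12, 6^1024≡6.
Since 1209 = 1 + 8 + 16 + 32 + 128 + 1024 in binary, 6^1209 ≡ 6·18·2·4·3·6 ≡ 4 (mod 23).

4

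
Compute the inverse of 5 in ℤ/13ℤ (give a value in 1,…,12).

13 = 2·5 + 3
5 = 1·3 + 2
3 = 1·2 + 1
2 = 2·1 + 0
Back-substituting gives 5·8 ≡ 1 (mod 13).

8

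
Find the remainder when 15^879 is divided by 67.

Square-and-reduce mod 67: 15^1≡15, 15^2≡24, 15^4≡40, 15^8≡59, 15^16≡64, 15^32≡9, 15^64≡14, 15^128≡62, 15^256≡25, 15^512≡22.
Since 879 = 1 + 2 + 4 + 8 + 32 + 64 + 256 + 512 in binary, 15^879 ≡ 15·24·40·59·9·14·25·22 ≡ 9 (mod 67).

9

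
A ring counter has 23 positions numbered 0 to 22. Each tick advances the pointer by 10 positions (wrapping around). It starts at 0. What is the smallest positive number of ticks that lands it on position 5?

12

10⁻¹ ≡ 7 (mod 23) because 10·7 = 70 = 3·23 + 1.
Multiplying both sides by 7: x ≡ 7·5 = 35 ≡ 12 (mod 23).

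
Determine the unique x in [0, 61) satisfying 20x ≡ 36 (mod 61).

The inverse of 20 mod 61 is 58 (since 20·58 = 1160 ≡ 1).
So x ≡ 58·36 = 2088 ≡ 14 (mod 61).

14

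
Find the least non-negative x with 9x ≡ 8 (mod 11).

9⁻¹ ≡ 5 (mod 11) because 9·5 = 45 = 4·11 + 1.
Multiplying both sides by 5: x ≡ 5·8 = 40 ≡ 7 (mod 11).

7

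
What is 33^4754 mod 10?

Powers of 3 mod 10 repeat with period 4: 3, 9, 7, 1.
4754 mod 4 = 2, so the last digit matches 3^2 = 9.

9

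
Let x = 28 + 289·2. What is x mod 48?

30

289·2 = 578.
578 − 12·48 = 2, so 578 ≡ 2 (mod 48).
(28 + 2) mod 48 = 30.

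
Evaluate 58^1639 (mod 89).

77

Square-and-reduce mod 89: 58^1≡58, 58^2≡71, 58^4≡57, 58^8≡45, 58^16≡67, 58^32≡39, 58^64≡8, 58^128≡64, 58^256≡2, 58^512≡4, 58^1024≡16.
1639 = 1 + 2 + 4 + 32 + 64 + 512 + 1024, so 58^1639 ≡ 58·71·57·39·8·4·16 ≡ 77 (mod 89).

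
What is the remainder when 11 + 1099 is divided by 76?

1099 = 14·76 + 35, so 1099 mod 76 = 35.
(11 + 35) mod 76 = 46.

46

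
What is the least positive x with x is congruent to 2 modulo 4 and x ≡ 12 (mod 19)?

50

x ≡ 2 (mod 4) gives x ∈ {2, 6, 10, 14, 18, 22, 26, 30, …}.
The first of these with x mod 19 = 12 is 50.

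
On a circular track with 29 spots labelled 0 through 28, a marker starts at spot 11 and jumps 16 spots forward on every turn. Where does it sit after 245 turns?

16

245·16 = 3920.
3920 − 135·29 = 5, so 3920 ≡ 5 (mod 29).
(11 + 5) mod 29 = 16.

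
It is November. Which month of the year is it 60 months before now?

60 − 5·12 = 0, so 60 ≡ 0 (mod 12).
November − 0 months → November.

November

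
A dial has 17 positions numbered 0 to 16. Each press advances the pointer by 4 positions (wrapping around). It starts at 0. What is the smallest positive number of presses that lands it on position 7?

4⁻¹ ≡ 13 (mod 17) because 4·13 = 52 = 3·17 + 1.
Multiplying both sides by 13: x ≡ 13·7 = 91 ≡ 6 (mod 17).

6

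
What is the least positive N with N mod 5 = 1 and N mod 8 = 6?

x ≡ 1 (mod 5) gives x ∈ {1, 6}.
The first of these with x mod 8 = 6 is 6.

6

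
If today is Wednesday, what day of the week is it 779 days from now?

Friday

779 = 111·7 + 2, so 779 mod 7 = 2.
Wednesday + 2 days → Friday.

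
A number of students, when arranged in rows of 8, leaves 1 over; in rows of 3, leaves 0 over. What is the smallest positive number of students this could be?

9

x ≡ 0 (mod 3) gives x ∈ {0, 3, 6, 9}.
The first of these with x mod 8 = 1 is 9.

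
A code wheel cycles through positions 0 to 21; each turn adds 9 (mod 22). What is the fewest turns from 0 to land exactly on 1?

22 = 2·9 + 4
9 = 2·4 + 1
4 = 4·1 + 0
Back-substituting gives 9·5 ≡ 1 (mod 22).

5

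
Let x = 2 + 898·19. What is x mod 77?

47

898·19 = 17062.
Dividing 17062 by 77 gives quotient 221 and remainder 45.
(2 + 45) mod 77 = 47.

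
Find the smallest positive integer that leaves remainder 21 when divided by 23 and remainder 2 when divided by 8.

x ≡ 2 (mod 8) gives x ∈ {2, 10, 18, 26, 34, 42, 50, 58, …}.
The first of these with x mod 23 = 21 is 90.

90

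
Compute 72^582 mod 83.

By repeated squaring mod 83: 72^1≡72, 72^2≡38, 72^4≡33, 72^8≡10, 72^16≡17, 72^32≡40, 72^64≡23, 72^128≡31, 72^256≡48, 72^512≡63.
582 = 2 + 4 + 64 + 512, so 72^582 ≡ 38·33·23·63 ≡ 10 (mod 83).

10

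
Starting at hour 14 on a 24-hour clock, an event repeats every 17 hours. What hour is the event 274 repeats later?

274·17 = 4658.
4658 mod 24 = 2 (since 194·24 = 4656).
(14 + 2) mod 24 = 16.

16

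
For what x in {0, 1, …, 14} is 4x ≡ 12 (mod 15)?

3

The inverse of 4 mod 15 is 4 (since 4·4 = 16 ≡ 1).
So x ≡ 4·12 = 48 ≡ 3 (mod 15).
Check: 4·3 = 12 = 0·15 + 12.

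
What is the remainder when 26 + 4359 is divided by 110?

4359 mod 110 = 69 (since 39·110 = 4290).
(26 + 69) mod 110 = 95.

95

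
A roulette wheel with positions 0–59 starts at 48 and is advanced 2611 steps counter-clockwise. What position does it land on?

2611 = 43·60 + 31, so 2611 mod 60 = 31.
(48 − 31) mod 60 = 17.

17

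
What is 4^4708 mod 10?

6

Powers of 4 mod 10 repeat with period 2: 4, 6.
4708 leaves remainder 0 on division by 2, so 4^4708 ends in 6.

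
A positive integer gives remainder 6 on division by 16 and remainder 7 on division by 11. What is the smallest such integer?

150

x ≡ 7 (mod 11) gives x ∈ {7, 18, 29, 40, 51, 62, 73, 84, …}.
The first of these with x mod 16 = 6 is 150.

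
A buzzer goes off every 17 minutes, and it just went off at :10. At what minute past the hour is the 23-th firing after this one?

23·17 = 391.
Dividing 391 by 60 gives quotient 6 and remainder 31.
(10 + 31) mod 60 = 41.

41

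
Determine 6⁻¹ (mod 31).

26

6·26 = 156 = 5·31 + 1, so 6⁻¹ ≡ 26 (mod 31).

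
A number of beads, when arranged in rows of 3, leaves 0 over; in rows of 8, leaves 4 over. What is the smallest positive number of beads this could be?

12

x ≡ 0 (mod 3) gives x ∈ {0, 3, 6, 9, 12}.
The first of these with x mod 8 = 4 is 12.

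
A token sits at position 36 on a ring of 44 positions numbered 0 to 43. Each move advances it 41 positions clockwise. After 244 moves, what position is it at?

244·41 = 10004.
10004 = 227·44 + 16, so 10004 mod 44 = 16.
(36 + 16) mod 44 = 8.

8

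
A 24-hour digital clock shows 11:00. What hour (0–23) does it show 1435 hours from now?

6

1435 − 59·24 = 19, so 1435 ≡ 19 (mod 24).
(11 + 19) mod 24 = 6.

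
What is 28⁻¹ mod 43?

43 = 1·28 + 15
28 = 1·15 + 13
15 = 1·13 + 2
13 = 6·2 + 1
2 = 2·1 + 0
Back-substituting gives 28·20 ≡ 1 (mod 43).

20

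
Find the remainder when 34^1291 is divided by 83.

Successive squares of 34 mod 83: 34^1≡34, 34^2≡77, 34^4≡36, 34^8≡51, 34^16≡28, 34^32≡37, 34^64≡41, 34^128≡21, 34^256≡26, 34^512≡12, 34^1024≡61.
Since 1291 = 1 + 2 + 8 + 256 + 1024 in binary, 34^1291 ≡ 34·77·51·26·61 ≡ 71 (mod 83).

71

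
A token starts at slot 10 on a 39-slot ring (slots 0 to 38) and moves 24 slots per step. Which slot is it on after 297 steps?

1

297·24 = 7128.
7128 = 182·39 + 30, so 7128 mod 39 = 30.
(10 + 30) mod 39 = 1.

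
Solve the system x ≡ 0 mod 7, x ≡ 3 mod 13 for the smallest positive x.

Since 13·6 ≡ 1 (mod 7), take x = 3 + 13·((0−3)·6 mod 7) = 3 + 13·3 = 42.
Check: 42 mod 7 = 0, 42 mod 13 = 3.

42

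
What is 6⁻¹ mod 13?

6·11 = 66 = 5·13 + 1, so 6⁻¹ ≡ 11 (mod 13).

11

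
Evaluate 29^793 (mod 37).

By repeated squaring mod 37: 29^1≡29, 29^2≡27, 29^4≡26, 29^8≡10, 29^16≡26, 29^32≡10, 29^64≡26, 29^128≡10, 29^256≡26, 29^512≡10.
793 = 1 + 8 + 16 + 256 + 512, so 29^793 ≡ 29·10·26·26·10 ≡ 29 (mod 37).

29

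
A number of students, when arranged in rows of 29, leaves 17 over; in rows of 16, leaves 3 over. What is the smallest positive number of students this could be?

x ≡ 3 (mod 16) gives x ∈ {3, 19, 35, 51, 67, 83, 99, 115, …}.
The first of these with x mod 29 = 17 is 307.

307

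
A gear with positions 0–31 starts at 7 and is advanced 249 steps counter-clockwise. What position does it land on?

249 = 7·32 + 25, so 249 mod 32 = 25.
(7 − 25) mod 32 = 14.

14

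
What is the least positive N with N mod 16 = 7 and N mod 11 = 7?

7

Since 11·3 ≡ 1 (mod 16), take x = 7 + 11·((7−7)·3 mod 16) = 7 + 11·0 = 7.
Check: 7 mod 16 = 7, 7 mod 11 = 7.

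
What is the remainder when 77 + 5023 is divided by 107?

Dividing 5023 by 107 gives quotient 46 and remainder 101.
(77 + 101) mod 107 = 71.

71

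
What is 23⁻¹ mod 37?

29

23·29 = 667 = 18·37 + 1, so 23⁻¹ ≡ 29 (mod 37).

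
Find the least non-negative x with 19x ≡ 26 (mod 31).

The inverse of 19 mod 31 is 18 (since 19·18 = 342 ≡ 1).
So x ≡ 18·26 = 468 ≡ 3 (mod 31).
Check: 19·3 = 57 = 1·31 + 26.

3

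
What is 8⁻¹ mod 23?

23 = 2·8 + 7
8 = 1·7 + 1
7 = 7·1 + 0
Back-substituting gives 8·3 ≡ 1 (mod 23).

3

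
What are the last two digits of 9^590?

Square-and-reduce mod 100: 9^1≡9, 9^2≡81, 9^4≡61, 9^8≡21, 9^16≡41, 9^32≡81, 9^64≡61, 9^128≡21, 9^256≡41, 9^512≡81.
590 = 2 + 4 + 8 + 64 + 512, so 9^590 ≡ 81·61·21·61·81 ≡ 1 (mod 100).

01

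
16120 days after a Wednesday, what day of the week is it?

Tuesday

Dividing 16120 by 7 gives quotient 2302 and remainder 6.
Wednesday + 6 days → Tuesday.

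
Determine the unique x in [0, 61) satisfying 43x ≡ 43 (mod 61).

1

The inverse of 43 mod 61 is 44 (since 43·44 = 1892 ≡ 1).
Multiplying both sides by 44: x ≡ 44·43 = 1892 ≡ 1 (mod 61).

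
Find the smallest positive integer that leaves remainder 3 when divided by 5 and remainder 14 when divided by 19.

x ≡ 3 (mod 5) gives x ∈ {3, 8, 13, 18, 23, 28, 33}.
The first of these with x mod 19 = 14 is 33.

33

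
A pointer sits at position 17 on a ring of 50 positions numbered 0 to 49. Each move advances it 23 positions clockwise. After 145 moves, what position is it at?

2

145·23 = 3335.
3335 mod 50 = 35 (since 66·50 = 3300).
(17 + 35) mod 50 = 2.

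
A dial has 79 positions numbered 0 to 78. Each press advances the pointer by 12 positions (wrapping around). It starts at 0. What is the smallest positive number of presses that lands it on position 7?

The inverse of 12 mod 79 is 33 (since 12·33 = 396 ≡ 1).
Multiplying both sides by 33: x ≡ 33·7 = 231 ≡ 73 (mod 79).

73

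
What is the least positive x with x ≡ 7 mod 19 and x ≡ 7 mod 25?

x ≡ 7 (mod 19) gives x ∈ {7}.
The first of these with x mod 25 = 7 is 7.

7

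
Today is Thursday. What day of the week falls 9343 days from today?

Tuesday

Dividing 9343 by 7 gives quotient 1334 and remainder 5.
Thursday + 5 days → Tuesday.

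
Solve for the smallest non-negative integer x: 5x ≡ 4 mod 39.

32

The inverse of 5 mod 39 is 8 (since 5·8 = 40 ≡ 1).
Multiplying both sides by 8: x ≡ 8·4 = 32 ≡ 32 (mod 39).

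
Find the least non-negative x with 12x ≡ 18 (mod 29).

12⁻¹ ≡ 17 (mod 29) because 12·17 = 204 = 7·29 + 1.
Multiplying both sides by 17: x ≡ 17·18 = 306 ≡ 16 (mod 29).
Check: 12·16 = 192 = 6·29 + 18.

16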